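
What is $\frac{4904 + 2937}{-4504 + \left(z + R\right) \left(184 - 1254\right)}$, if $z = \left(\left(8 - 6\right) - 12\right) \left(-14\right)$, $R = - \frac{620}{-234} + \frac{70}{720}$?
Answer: $- \frac{1223196}{24529919} \approx -0.049865$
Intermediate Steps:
$R = \frac{857}{312}$ ($R = \left(-620\right) \left(- \frac{1}{234}\right) + 70 \cdot \frac{1}{720} = \frac{310}{117} + \frac{7}{72} = \frac{857}{312} \approx 2.7468$)
$z = 140$ ($z = \left(\left(8 - 6\right) - 12\right) \left(-14\right) = \left(2 - 12\right) \left(-14\right) = \left(-10\right) \left(-14\right) = 140$)
$\frac{4904 + 2937}{-4504 + \left(z + R\right) \left(184 - 1254\right)} = \frac{4904 + 2937}{-4504 + \left(140 + \frac{857}{312}\right) \left(184 - 1254\right)} = \frac{7841}{-4504 + \frac{44537}{312} \left(-1070\right)} = \frac{7841}{-4504 - \frac{23827295}{156}} = \frac{7841}{- \frac{24529919}{156}} = 7841 \left(- \frac{156}{24529919}\right) = - \frac{1223196}{24529919}$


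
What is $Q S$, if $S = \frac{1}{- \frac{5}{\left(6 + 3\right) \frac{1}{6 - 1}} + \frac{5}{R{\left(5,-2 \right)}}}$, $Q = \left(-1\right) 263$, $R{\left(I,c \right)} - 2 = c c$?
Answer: $\frac{4734}{35} \approx 135.26$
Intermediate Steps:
$R{\left(I,c \right)} = 2 + c^{2}$ ($R{\left(I,c \right)} = 2 + c c = 2 + c^{2}$)
$Q = -263$
$S = - \frac{18}{35}$ ($S = \frac{1}{- \frac{5}{\left(6 + 3\right) \frac{1}{6 - 1}} + \frac{5}{2 + \left(-2\right)^{2}}} = \frac{1}{- \frac{5}{9 \cdot \frac{1}{5}} + \frac{5}{2 + 4}} = \frac{1}{- \frac{5}{9 \cdot \frac{1}{5}} + \frac{5}{6}} = \frac{1}{- \frac{5}{\frac{9}{5}} + 5 \cdot \frac{1}{6}} = \frac{1}{\left(-5\right) \frac{5}{9} + \frac{5}{6}} = \frac{1}{- \frac{25}{9} + \frac{5}{6}} = \frac{1}{- \frac{35}{18}} = - \frac{18}{35} \approx -0.51429$)
$Q S = \left(-263\right) \left(- \frac{18}{35}\right) = \frac{4734}{35}$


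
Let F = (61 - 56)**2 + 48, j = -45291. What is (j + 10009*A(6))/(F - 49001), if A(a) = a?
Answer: -14763/48928 ≈ -0.30173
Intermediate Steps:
F = 73 (F = 5**2 + 48 = 25 + 48 = 73)
(j + 10009*A(6))/(F - 49001) = (-45291 + 10009*6)/(73 - 49001) = (-45291 + 60054)/(-48928) = 14763*(-1/48928) = -14763/48928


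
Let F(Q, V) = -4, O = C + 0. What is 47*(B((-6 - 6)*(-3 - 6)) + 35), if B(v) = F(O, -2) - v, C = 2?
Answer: -3619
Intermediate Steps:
O = 2 (O = 2 + 0 = 2)
B(v) = -4 - v
47*(B((-6 - 6)*(-3 - 6)) + 35) = 47*((-4 - (-6 - 6)*(-3 - 6)) + 35) = 47*((-4 - (-12)*(-9)) + 35) = 47*((-4 - 1*108) + 35) = 47*((-4 - 108) + 35) = 47*(-112 + 35) = 47*(-77) = -3619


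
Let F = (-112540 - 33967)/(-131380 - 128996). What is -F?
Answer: -146507/260376 ≈ -0.56267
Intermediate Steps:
F = 146507/260376 (F = -146507/(-260376) = -146507*(-1/260376) = 146507/260376 ≈ 0.56267)
-F = -1*146507/260376 = -146507/260376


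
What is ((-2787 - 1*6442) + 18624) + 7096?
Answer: 16491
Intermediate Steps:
((-2787 - 1*6442) + 18624) + 7096 = ((-2787 - 6442) + 18624) + 7096 = (-9229 + 18624) + 7096 = 9395 + 7096 = 16491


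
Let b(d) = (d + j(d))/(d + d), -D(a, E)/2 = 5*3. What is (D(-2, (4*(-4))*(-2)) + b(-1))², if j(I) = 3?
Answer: 961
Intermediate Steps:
D(a, E) = -30 (D(a, E) = -10*3 = -2*15 = -30)
b(d) = (3 + d)/(2*d) (b(d) = (d + 3)/(d + d) = (3 + d)/((2*d)) = (3 + d)*(1/(2*d)) = (3 + d)/(2*d))
(D(-2, (4*(-4))*(-2)) + b(-1))² = (-30 + (½)*(3 - 1)/(-1))² = (-30 + (½)*(-1)*2)² = (-30 - 1)² = (-31)² = 961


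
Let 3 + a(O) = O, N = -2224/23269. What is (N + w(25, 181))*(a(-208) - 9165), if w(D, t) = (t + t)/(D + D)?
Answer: -38967490464/581725 ≈ -66986.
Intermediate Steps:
N = -2224/23269 (N = -2224*1/23269 = -2224/23269 ≈ -0.095578)
w(D, t) = t/D (w(D, t) = (2*t)/((2*D)) = (2*t)*(1/(2*D)) = t/D)
a(O) = -3 + O
(N + w(25, 181))*(a(-208) - 9165) = (-2224/23269 + 181/25)*((-3 - 208) - 9165) = (-2224/23269 + 181*(1/25))*(-211 - 9165) = (-2224/23269 + 181/25)*(-9376) = (4156089/581725)*(-9376) = -38967490464/581725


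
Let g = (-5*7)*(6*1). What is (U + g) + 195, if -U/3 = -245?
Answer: 720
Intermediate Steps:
U = 735 (U = -3*(-245) = 735)
g = -210 (g = -35*6 = -210)
(U + g) + 195 = (735 - 210) + 195 = 525 + 195 = 720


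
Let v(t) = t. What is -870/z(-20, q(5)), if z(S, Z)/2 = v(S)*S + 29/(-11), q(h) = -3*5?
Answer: -1595/1457 ≈ -1.0947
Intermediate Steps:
q(h) = -15
z(S, Z) = -58/11 + 2*S**2 (z(S, Z) = 2*(S*S + 29/(-11)) = 2*(S**2 + 29*(-1/11)) = 2*(S**2 - 29/11) = 2*(-29/11 + S**2) = -58/11 + 2*S**2)
-870/z(-20, q(5)) = -870/(-58/11 + 2*(-20)**2) = -870/(-58/11 + 2*400) = -870/(-58/11 + 800) = -870/8742/11 = -870*11/8742 = -1595/1457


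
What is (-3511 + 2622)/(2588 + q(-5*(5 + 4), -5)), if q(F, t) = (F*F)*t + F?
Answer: 889/7582 ≈ 0.11725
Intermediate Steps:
q(F, t) = F + t*F² (q(F, t) = F²*t + F = t*F² + F = F + t*F²)
(-3511 + 2622)/(2588 + q(-5*(5 + 4), -5)) = (-3511 + 2622)/(2588 + (-5*(5 + 4))*(1 - 5*(5 + 4)*(-5))) = -889/(2588 + (-5*9)*(1 - 5*9*(-5))) = -889/(2588 - 45*(1 - 45*(-5))) = -889/(2588 - 45*(1 + 225)) = -889/(2588 - 45*226) = -889/(2588 - 10170) = -889/(-7582) = -889*(-1/7582) = 889/7582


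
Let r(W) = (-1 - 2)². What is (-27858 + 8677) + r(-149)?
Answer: -19172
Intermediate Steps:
r(W) = 9 (r(W) = (-3)² = 9)
(-27858 + 8677) + r(-149) = (-27858 + 8677) + 9 = -19181 + 9 = -19172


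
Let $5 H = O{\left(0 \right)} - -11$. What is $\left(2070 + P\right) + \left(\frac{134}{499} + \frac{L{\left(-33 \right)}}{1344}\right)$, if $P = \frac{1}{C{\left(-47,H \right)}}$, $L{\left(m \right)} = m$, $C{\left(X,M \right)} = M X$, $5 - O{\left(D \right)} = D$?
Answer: $\frac{21751867741}{10506944} \approx 2070.2$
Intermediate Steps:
$O{\left(D \right)} = 5 - D$
$H = \frac{16}{5}$ ($H = \frac{\left(5 - 0\right) - -11}{5} = \frac{\left(5 + 0\right) + 11}{5} = \frac{5 + 11}{5} = \frac{1}{5} \cdot 16 = \frac{16}{5} \approx 3.2$)
$P = - \frac{5}{752}$ ($P = \frac{1}{\frac{16}{5} \left(-47\right)} = \frac{1}{- \frac{752}{5}} = - \frac{5}{752} \approx -0.0066489$)
$\left(2070 + P\right) + \left(\frac{134}{499} + \frac{L{\left(-33 \right)}}{1344}\right) = \left(2070 - \frac{5}{752}\right) + \left(\frac{134}{499} - \frac{33}{1344}\right) = \frac{1556635}{752} + \left(134 \cdot \frac{1}{499} - \frac{11}{448}\right) = \frac{1556635}{752} + \left(\frac{134}{499} - \frac{11}{448}\right) = \frac{1556635}{752} + \frac{54543}{223552} = \frac{21751867741}{10506944}$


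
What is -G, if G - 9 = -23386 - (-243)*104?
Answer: -1895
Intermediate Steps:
G = 1895 (G = 9 + (-23386 - (-243)*104) = 9 + (-23386 - 1*(-25272)) = 9 + (-23386 + 25272) = 9 + 1886 = 1895)
-G = -1*1895 = -1895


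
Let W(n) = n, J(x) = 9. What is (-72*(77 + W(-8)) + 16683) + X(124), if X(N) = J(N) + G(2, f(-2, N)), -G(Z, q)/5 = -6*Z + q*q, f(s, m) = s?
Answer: 11764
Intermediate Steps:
G(Z, q) = -5*q**2 + 30*Z (G(Z, q) = -5*(-6*Z + q*q) = -5*(-6*Z + q**2) = -5*(q**2 - 6*Z) = -5*q**2 + 30*Z)
X(N) = 49 (X(N) = 9 + (-5*(-2)**2 + 30*2) = 9 + (-5*4 + 60) = 9 + (-20 + 60) = 9 + 40 = 49)
(-72*(77 + W(-8)) + 16683) + X(124) = (-72*(77 - 8) + 16683) + 49 = (-72*69 + 16683) + 49 = (-4968 + 16683) + 49 = 11715 + 49 = 11764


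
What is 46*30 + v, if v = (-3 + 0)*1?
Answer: 1377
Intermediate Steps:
v = -3 (v = -3*1 = -3)
46*30 + v = 46*30 - 3 = 1380 - 3 = 1377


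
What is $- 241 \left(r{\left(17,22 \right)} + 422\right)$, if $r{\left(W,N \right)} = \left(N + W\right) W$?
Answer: $-261485$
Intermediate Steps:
$r{\left(W,N \right)} = W \left(N + W\right)$
$- 241 \left(r{\left(17,22 \right)} + 422\right) = - 241 \left(17 \left(22 + 17\right) + 422\right) = - 241 \left(17 \cdot 39 + 422\right) = - 241 \left(663 + 422\right) = \left(-241\right) 1085 = -261485$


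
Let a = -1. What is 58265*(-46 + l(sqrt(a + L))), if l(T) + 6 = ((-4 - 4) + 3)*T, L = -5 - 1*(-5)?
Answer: -3029780 - 291325*I ≈ -3.0298e+6 - 2.9133e+5*I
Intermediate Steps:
L = 0 (L = -5 + 5 = 0)
l(T) = -6 - 5*T (l(T) = -6 + ((-4 - 4) + 3)*T = -6 + (-8 + 3)*T = -6 - 5*T)
58265*(-46 + l(sqrt(a + L))) = 58265*(-46 + (-6 - 5*sqrt(-1 + 0))) = 58265*(-46 + (-6 - 5*I)) = 58265*(-52 - 5*I) = -3029780 - 291325*I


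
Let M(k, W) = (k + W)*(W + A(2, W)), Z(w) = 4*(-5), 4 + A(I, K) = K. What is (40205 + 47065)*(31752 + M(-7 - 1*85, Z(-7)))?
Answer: 3201063600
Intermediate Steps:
A(I, K) = -4 + K
Z(w) = -20
M(k, W) = (-4 + 2*W)*(W + k) (M(k, W) = (k + W)*(W + (-4 + W)) = (W + k)*(-4 + 2*W) = (-4 + 2*W)*(W + k))
(40205 + 47065)*(31752 + M(-7 - 1*85, Z(-7))) = (40205 + 47065)*(31752 + (-4*(-20) - 4*(-7 - 1*85) + 2*(-20)² + 2*(-20)*(-7 - 1*85))) = 87270*(31752 + (80 - 4*(-7 - 85) + 2*400 + 2*(-20)*(-7 - 85))) = 87270*(31752 + (80 - 4*(-92) + 800 + 2*(-20)*(-92))) = 87270*(31752 + (80 + 368 + 800 + 3680)) = 87270*(31752 + 4928) = 87270*36680 = 3201063600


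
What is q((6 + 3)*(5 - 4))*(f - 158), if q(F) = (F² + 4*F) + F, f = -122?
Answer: -35280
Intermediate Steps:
q(F) = F² + 5*F
q((6 + 3)*(5 - 4))*(f - 158) = (((6 + 3)*(5 - 4))*(5 + (6 + 3)*(5 - 4)))*(-122 - 158) = ((9*1)*(5 + 9*1))*(-280) = (9*(5 + 9))*(-280) = (9*14)*(-280) = 126*(-280) = -35280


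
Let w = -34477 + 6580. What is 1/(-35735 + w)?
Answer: -1/63632 ≈ -1.5715e-5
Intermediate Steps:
w = -27897
1/(-35735 + w) = 1/(-35735 - 27897) = 1/(-63632) = -1/63632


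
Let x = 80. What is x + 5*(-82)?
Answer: -330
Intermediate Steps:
x + 5*(-82) = 80 + 5*(-82) = 80 - 410 = -330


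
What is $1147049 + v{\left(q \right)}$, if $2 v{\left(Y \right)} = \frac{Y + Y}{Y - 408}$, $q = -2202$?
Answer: $\frac{498966682}{435} \approx 1.1471 \cdot 10^{6}$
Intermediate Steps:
$v{\left(Y \right)} = \frac{Y}{-408 + Y}$ ($v{\left(Y \right)} = \frac{\left(Y + Y\right) \frac{1}{Y - 408}}{2} = \frac{2 Y \frac{1}{-408 + Y}}{2} = \frac{Y}{-408 + Y}$)
$1147049 + v{\left(q \right)} = 1147049 - \frac{2202}{-408 - 2202} = 1147049 - \frac{2202}{-2610} = 1147049 - - \frac{367}{435} = 1147049 + \frac{367}{435} = \frac{498966682}{435}$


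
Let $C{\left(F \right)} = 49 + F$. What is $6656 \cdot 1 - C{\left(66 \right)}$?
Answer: $6541$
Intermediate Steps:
$6656 \cdot 1 - C{\left(66 \right)} = 6656 \cdot 1 - \left(49 + 66\right) = 6656 - 115 = 6541$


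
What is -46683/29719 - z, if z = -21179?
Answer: 629372018/29719 ≈ 21177.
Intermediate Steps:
-46683/29719 - z = -46683/29719 - 1*(-21179) = -46683*1/29719 + 21179 = -46683/29719 + 21179 = 629372018/29719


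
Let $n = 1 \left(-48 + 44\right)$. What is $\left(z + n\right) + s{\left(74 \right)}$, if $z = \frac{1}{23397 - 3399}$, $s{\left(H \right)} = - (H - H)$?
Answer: $- \frac{79991}{19998} \approx -4.0$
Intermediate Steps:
$n = -4$ ($n = 1 \left(-4\right) = -4$)
$s{\left(H \right)} = 0$ ($s{\left(H \right)} = \left(-1\right) 0 = 0$)
$z = \frac{1}{19998} \approx 5.0005 \cdot 10^{-5}$
$\left(z + n\right) + s{\left(74 \right)} = \left(\frac{1}{19998} - 4\right) + 0 = - \frac{79991}{19998} + 0 = - \frac{79991}{19998}$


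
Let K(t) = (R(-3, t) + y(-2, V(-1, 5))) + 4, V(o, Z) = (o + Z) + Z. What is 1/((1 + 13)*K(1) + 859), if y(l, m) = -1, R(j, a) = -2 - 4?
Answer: 1/817 ≈ 0.0012240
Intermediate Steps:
V(o, Z) = o + 2*Z (V(o, Z) = (Z + o) + Z = o + 2*Z)
R(j, a) = -6
K(t) = -3 (K(t) = (-6 - 1) + 4 = -7 + 4 = -3)
1/((1 + 13)*K(1) + 859) = 1/((1 + 13)*(-3) + 859) = 1/(14*(-3) + 859) = 1/(-42 + 859) = 1/817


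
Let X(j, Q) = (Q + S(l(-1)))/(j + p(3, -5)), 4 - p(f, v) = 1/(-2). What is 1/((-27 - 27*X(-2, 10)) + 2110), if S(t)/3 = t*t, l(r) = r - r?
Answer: 1/1975 ≈ 0.00050633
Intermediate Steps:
p(f, v) = 9/2 (p(f, v) = 4 - 1/(-2) = 4 - 1*(-½) = 4 + ½ = 9/2)
l(r) = 0
S(t) = 3*t² (S(t) = 3*(t*t) = 3*t²)
X(j, Q) = Q/(9/2 + j) (X(j, Q) = (Q + 3*0²)/(j + 9/2) = (Q + 3*0)/(9/2 + j) = (Q + 0)/(9/2 + j) = Q/(9/2 + j))
1/((-27 - 27*X(-2, 10)) + 2110) = 1/((-27 - 54*10/(9 + 2*(-2))) + 2110) = 1/((-27 - 54*10/(9 - 4)) + 2110) = 1/((-27 - 54*10/5) + 2110) = 1/((-27 - 27*4) + 2110) = 1/((-27 - 108) + 2110) = 1/(-135 + 2110) = 1/1975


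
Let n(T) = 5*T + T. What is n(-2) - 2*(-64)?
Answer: 116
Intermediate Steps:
n(T) = 6*T
n(-2) - 2*(-64) = 6*(-2) - 2*(-64) = -12 + 128 = 116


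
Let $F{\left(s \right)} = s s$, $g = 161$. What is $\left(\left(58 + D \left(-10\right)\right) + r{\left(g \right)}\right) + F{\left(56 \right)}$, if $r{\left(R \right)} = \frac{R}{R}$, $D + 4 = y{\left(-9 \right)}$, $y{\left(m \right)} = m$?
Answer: $3325$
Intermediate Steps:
$D = -13$ ($D = -4 - 9 = -13$)
$r{\left(R \right)} = 1$
$F{\left(s \right)} = s^{2}$
$\left(\left(58 + D \left(-10\right)\right) + r{\left(g \right)}\right) + F{\left(56 \right)} = \left(\left(58 - -130\right) + 1\right) + 56^{2} = \left(\left(58 + 130\right) + 1\right) + 3136 = \left(188 + 1\right) + 3136 = 189 + 3136 = 3325$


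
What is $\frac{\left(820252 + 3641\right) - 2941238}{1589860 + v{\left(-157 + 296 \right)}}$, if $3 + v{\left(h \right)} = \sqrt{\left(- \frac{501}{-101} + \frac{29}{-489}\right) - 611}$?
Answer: $- \frac{33251398797596937}{24967574557206056} + \frac{423469 i \sqrt{1478440897791}}{24967574557206056} \approx -1.3318 + 2.0623 \cdot 10^{-5} i$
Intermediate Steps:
$v{\left(h \right)} = -3 + \frac{i \sqrt{1478440897791}}{49389}$ ($v{\left(h \right)} = -3 + \sqrt{\left(- \frac{501}{-101} + \frac{29}{-489}\right) - 611} = -3 + \sqrt{\left(\left(-501\right) \left(- \frac{1}{101}\right) + 29 \left(- \frac{1}{489}\right)\right) - 611} = -3 + \sqrt{\left(\frac{501}{101} - \frac{29}{489}\right) - 611} = -3 + \sqrt{\frac{242060}{49389} - 611} = -3 + \sqrt{- \frac{29934619}{49389}} = -3 + \frac{i \sqrt{1478440897791}}{49389}$)
$\frac{\left(820252 + 3641\right) - 2941238}{1589860 + v{\left(-157 + 296 \right)}} = \frac{\left(820252 + 3641\right) - 2941238}{1589860 - \left(3 - \frac{i \sqrt{1478440897791}}{49389}\right)} = \frac{823893 - 2941238}{1589857 + \frac{i \sqrt{1478440897791}}{49389}} = - \frac{2117345}{1589857 + \frac{i \sqrt{1478440897791}}{49389}}$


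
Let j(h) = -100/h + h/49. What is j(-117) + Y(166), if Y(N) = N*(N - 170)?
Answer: -3815501/5733 ≈ -665.53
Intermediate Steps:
Y(N) = N*(-170 + N)
j(h) = -100/h + h/49 (j(h) = -100/h + h*(1/49) = -100/h + h/49)
j(-117) + Y(166) = (-100/(-117) + (1/49)*(-117)) + 166*(-170 + 166) = (-100*(-1/117) - 117/49) + 166*(-4) = (100/117 - 117/49) - 664 = -8789/5733 - 664 = -3815501/5733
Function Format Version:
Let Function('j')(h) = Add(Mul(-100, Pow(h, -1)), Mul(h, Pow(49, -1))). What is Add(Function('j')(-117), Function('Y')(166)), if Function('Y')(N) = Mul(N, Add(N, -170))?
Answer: Rational(-3815501, 5733) ≈ -665.53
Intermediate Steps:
Function('Y')(N) = Mul(N, Add(-170, N))
Function('j')(h) = Add(Mul(-100, Pow(h, -1)), Mul(Rational(1, 49), h)) (Function('j')(h) = Add(Mul(-100, Pow(h, -1)), Mul(h, Rational(1, 49))) = Add(Mul(-100, Pow(h, -1)), Mul(Rational(1, 49), h)))
Add(Function('j')(-117), Function('Y')(166)) = Add(Add(Mul(-100, Pow(-117, -1)), Mul(Rational(1, 49), -117)), Mul(166, Add(-170, 166))) = Add(Add(Mul(-100, Rational(-1, 117)), Rational(-117, 49)), Mul(166, -4)) = Add(Add(Rational(100, 117), Rational(-117, 49)), -664) = Add(Rational(-8789, 5733), -664) = Rational(-3815501, 5733)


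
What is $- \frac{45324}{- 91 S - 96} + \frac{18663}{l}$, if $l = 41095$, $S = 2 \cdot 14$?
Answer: $\frac{477983688}{27163795} \approx 17.596$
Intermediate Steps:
$S = 28$
$- \frac{45324}{- 91 S - 96} + \frac{18663}{l} = - \frac{45324}{\left(-91\right) 28 - 96} + \frac{18663}{41095} = - \frac{45324}{-2548 - 96} + 18663 \cdot \frac{1}{41095} = - \frac{45324}{-2644} + \frac{18663}{41095} = \left(-45324\right) \left(- \frac{1}{2644}\right) + \frac{18663}{41095} = \frac{11331}{661} + \frac{18663}{41095} = \frac{477983688}{27163795}$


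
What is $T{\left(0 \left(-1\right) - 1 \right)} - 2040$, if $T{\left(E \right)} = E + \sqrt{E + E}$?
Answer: $-2041 + i \sqrt{2} \approx -2041.0 + 1.4142 i$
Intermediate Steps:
$T{\left(E \right)} = E + \sqrt{2} \sqrt{E}$ ($T{\left(E \right)} = E + \sqrt{2 E} = E + \sqrt{2} \sqrt{E}$)
$T{\left(0 \left(-1\right) - 1 \right)} - 2040 = \left(\left(0 \left(-1\right) - 1\right) + \sqrt{2} \sqrt{0 \left(-1\right) - 1}\right) - 2040 = \left(\left(0 - 1\right) + \sqrt{2} \sqrt{0 - 1}\right) - 2040 = \left(-1 + \sqrt{2} \sqrt{-1}\right) - 2040 = \left(-1 + \sqrt{2} i\right) - 2040 = \left(-1 + i \sqrt{2}\right) - 2040 = -2041 + i \sqrt{2}$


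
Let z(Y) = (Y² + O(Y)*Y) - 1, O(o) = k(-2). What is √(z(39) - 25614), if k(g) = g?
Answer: 2*I*√6043 ≈ 155.47*I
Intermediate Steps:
O(o) = -2
z(Y) = -1 + Y² - 2*Y (z(Y) = (Y² - 2*Y) - 1 = -1 + Y² - 2*Y)
√(z(39) - 25614) = √((-1 + 39² - 2*39) - 25614) = √((-1 + 1521 - 78) - 25614) = √(1442 - 25614) = √(-24172) = 2*I*√6043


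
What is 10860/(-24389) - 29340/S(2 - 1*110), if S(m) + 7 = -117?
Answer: 178556655/756059 ≈ 236.17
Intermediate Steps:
S(m) = -124 (S(m) = -7 - 117 = -124)
10860/(-24389) - 29340/S(2 - 1*110) = 10860/(-24389) - 29340/(-124) = 10860*(-1/24389) - 29340*(-1/124) = -10860/24389 + 7335/31 = 178556655/756059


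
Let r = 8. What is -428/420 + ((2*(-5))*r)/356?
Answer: -11623/9345 ≈ -1.2438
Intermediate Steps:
-428/420 + ((2*(-5))*r)/356 = -428/420 + ((2*(-5))*8)/356 = -428*1/420 - 10*8*(1/356) = -107/105 - 80*1/356 = -107/105 - 20/89 = -11623/9345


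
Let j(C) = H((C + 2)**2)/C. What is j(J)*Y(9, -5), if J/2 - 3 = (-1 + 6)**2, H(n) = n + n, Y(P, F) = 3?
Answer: 2523/7 ≈ 360.43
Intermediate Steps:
H(n) = 2*n
J = 56 (J = 6 + 2*(-1 + 6)**2 = 6 + 2*5**2 = 6 + 2*25 = 6 + 50 = 56)
j(C) = 2*(2 + C)**2/C (j(C) = (2*(C + 2)**2)/C = (2*(2 + C)**2)/C = 2*(2 + C)**2/C)
j(J)*Y(9, -5) = (2*(2 + 56)**2/56)*3 = (2*(1/56)*58**2)*3 = (2*(1/56)*3364)*3 = (841/7)*3 = 2523/7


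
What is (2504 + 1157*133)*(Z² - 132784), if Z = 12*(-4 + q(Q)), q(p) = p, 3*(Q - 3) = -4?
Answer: -20642820000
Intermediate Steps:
Q = 5/3 (Q = 3 + (⅓)*(-4) = 3 - 4/3 = 5/3 ≈ 1.6667)
Z = -28 (Z = 12*(-4 + 5/3) = 12*(-7/3) = -28)
(2504 + 1157*133)*(Z² - 132784) = (2504 + 1157*133)*((-28)² - 132784) = (2504 + 153881)*(784 - 132784) = 156385*(-132000) = -20642820000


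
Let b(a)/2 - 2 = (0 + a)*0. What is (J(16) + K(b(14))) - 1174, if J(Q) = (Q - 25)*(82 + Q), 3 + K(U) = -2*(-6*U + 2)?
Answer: -2015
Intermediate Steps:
b(a) = 4 (b(a) = 4 + 2*((0 + a)*0) = 4 + 2*(a*0) = 4 + 2*0 = 4 + 0 = 4)
K(U) = -7 + 12*U (K(U) = -3 - 2*(-6*U + 2) = -3 - 2*(2 - 6*U) = -3 + (-4 + 12*U) = -7 + 12*U)
J(Q) = (-25 + Q)*(82 + Q)
(J(16) + K(b(14))) - 1174 = ((-2050 + 16**2 + 57*16) + (-7 + 12*4)) - 1174 = ((-2050 + 256 + 912) + (-7 + 48)) - 1174 = (-882 + 41) - 1174 = -841 - 1174 = -2015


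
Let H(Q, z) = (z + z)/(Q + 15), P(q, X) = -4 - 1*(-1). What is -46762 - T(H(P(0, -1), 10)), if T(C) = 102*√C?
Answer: -46762 - 34*√15 ≈ -46894.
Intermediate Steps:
P(q, X) = -3 (P(q, X) = -4 + 1 = -3)
H(Q, z) = 2*z/(15 + Q) (H(Q, z) = (2*z)/(15 + Q) = 2*z/(15 + Q))
-46762 - T(H(P(0, -1), 10)) = -46762 - 102*√(2*10/(15 - 3)) = -46762 - 102*√(2*10/12) = -46762 - 102*√(2*10*(1/12)) = -46762 - 102*√(5/3) = -46762 - 102*√15/3 = -46762 - 34*√15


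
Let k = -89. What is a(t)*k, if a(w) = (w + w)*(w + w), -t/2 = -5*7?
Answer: -1744400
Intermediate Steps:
t = 70 (t = -(-10)*7 = -2*(-35) = 70)
a(w) = 4*w² (a(w) = (2*w)*(2*w) = 4*w²)
a(t)*k = (4*70²)*(-89) = (4*4900)*(-89) = 19600*(-89) = -1744400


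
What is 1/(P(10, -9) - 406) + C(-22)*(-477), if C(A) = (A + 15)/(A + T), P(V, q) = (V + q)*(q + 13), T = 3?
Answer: -1342297/7638 ≈ -175.74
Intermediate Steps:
P(V, q) = (13 + q)*(V + q) (P(V, q) = (V + q)*(13 + q) = (13 + q)*(V + q))
C(A) = (15 + A)/(3 + A) (C(A) = (A + 15)/(A + 3) = (15 + A)/(3 + A))
1/(P(10, -9) - 406) + C(-22)*(-477) = 1/(((-9)² + 13*10 + 13*(-9) + 10*(-9)) - 406) + ((15 - 22)/(3 - 22))*(-477) = 1/((81 + 130 - 117 - 90) - 406) + (-7/(-19))*(-477) = 1/(4 - 406) - 1/19*(-7)*(-477) = 1/(-402) + (7/19)*(-477) = -1/402 - 3339/19 = -1342297/7638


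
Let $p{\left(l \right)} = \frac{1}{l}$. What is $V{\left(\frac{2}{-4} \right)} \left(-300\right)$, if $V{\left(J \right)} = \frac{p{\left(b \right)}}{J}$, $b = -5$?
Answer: $-120$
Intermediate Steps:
$V{\left(J \right)} = - \frac{1}{5 J}$ ($V{\left(J \right)} = \frac{1}{\left(-5\right) J} = - \frac{1}{5 J}$)
$V{\left(\frac{2}{-4} \right)} \left(-300\right) = - \frac{1}{5 \frac{2}{-4}} \left(-300\right) = - \frac{1}{5 \cdot 2 \left(- \frac{1}{4}\right)} \left(-300\right) = - \frac{1}{5 \left(- \frac{1}{2}\right)} \left(-300\right) = \left(- \frac{1}{5}\right) \left(-2\right) \left(-300\right) = \frac{2}{5} \left(-300\right) = -120$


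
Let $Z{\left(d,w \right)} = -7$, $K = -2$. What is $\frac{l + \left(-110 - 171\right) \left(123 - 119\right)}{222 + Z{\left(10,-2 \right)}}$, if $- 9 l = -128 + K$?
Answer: $- \frac{9986}{1935} \approx -5.1607$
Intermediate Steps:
$l = \frac{130}{9}$ ($l = - \frac{-128 - 2}{9} = \left(- \frac{1}{9}\right) \left(-130\right) = \frac{130}{9} \approx 14.444$)
$\frac{l + \left(-110 - 171\right) \left(123 - 119\right)}{222 + Z{\left(10,-2 \right)}} = \frac{\frac{130}{9} + \left(-110 - 171\right) \left(123 - 119\right)}{222 - 7} = \frac{\frac{130}{9} - 1124}{215} = \left(\frac{130}{9} - 1124\right) \frac{1}{215} = \left(- \frac{9986}{9}\right) \frac{1}{215} = - \frac{9986}{1935}$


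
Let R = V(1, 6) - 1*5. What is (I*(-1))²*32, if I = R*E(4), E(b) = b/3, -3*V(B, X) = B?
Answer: 131072/81 ≈ 1618.2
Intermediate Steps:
V(B, X) = -B/3
E(b) = b/3 (E(b) = b*(⅓) = b/3)
R = -16/3 (R = -⅓*1 - 1*5 = -⅓ - 5 = -16/3 ≈ -5.3333)
I = -64/9 (I = -16*4/9 = -16/3*4/3 = -64/9 ≈ -7.1111)
(I*(-1))²*32 = (-64/9*(-1))²*32 = (64/9)²*32 = (4096/81)*32 = 131072/81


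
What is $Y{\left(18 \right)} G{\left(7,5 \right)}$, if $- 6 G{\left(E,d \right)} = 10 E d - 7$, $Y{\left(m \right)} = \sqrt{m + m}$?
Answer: $-343$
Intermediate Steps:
$Y{\left(m \right)} = \sqrt{2} \sqrt{m}$ ($Y{\left(m \right)} = \sqrt{2 m} = \sqrt{2} \sqrt{m}$)
$G{\left(E,d \right)} = \frac{7}{6} - \frac{5 E d}{3}$ ($G{\left(E,d \right)} = - \frac{10 E d - 7}{6} = - \frac{-7 + 10 E d}{6} = \frac{7}{6} - \frac{5 E d}{3}$)
$Y{\left(18 \right)} G{\left(7,5 \right)} = \sqrt{2} \sqrt{18} \left(\frac{7}{6} - \frac{35}{3} \cdot 5\right) = \sqrt{2} \cdot 3 \sqrt{2} \left(\frac{7}{6} - \frac{175}{3}\right) = 6 \left(- \frac{343}{6}\right) = -343$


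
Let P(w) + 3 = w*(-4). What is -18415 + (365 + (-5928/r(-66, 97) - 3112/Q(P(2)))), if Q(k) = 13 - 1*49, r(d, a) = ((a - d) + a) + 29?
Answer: -46776560/2601 ≈ -17984.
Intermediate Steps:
P(w) = -3 - 4*w (P(w) = -3 + w*(-4) = -3 - 4*w)
r(d, a) = 29 - d + 2*a (r(d, a) = (-d + 2*a) + 29 = 29 - d + 2*a)
Q(k) = -36 (Q(k) = 13 - 49 = -36)
-18415 + (365 + (-5928/r(-66, 97) - 3112/Q(P(2)))) = -18415 + (365 + (-5928/(29 - 1*(-66) + 2*97) - 3112/(-36))) = -18415 + (365 + (-5928/(29 + 66 + 194) - 3112*(-1/36))) = -18415 + (365 + (-5928/289 + 778/9)) = -18415 + (365 + 171490/2601) = -18415 + 1120855/2601 = -46776560/2601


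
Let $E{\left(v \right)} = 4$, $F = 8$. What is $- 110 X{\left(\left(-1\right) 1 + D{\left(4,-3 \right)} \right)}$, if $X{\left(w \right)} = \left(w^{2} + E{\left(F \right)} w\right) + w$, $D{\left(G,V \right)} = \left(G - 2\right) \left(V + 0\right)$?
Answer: $-1540$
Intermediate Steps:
$D{\left(G,V \right)} = V \left(-2 + G\right)$ ($D{\left(G,V \right)} = \left(-2 + G\right) V = V \left(-2 + G\right)$)
$X{\left(w \right)} = w^{2} + 5 w$ ($X{\left(w \right)} = \left(w^{2} + 4 w\right) + w = w^{2} + 5 w$)
$- 110 X{\left(\left(-1\right) 1 + D{\left(4,-3 \right)} \right)} = - 110 \left(\left(-1\right) 1 - 3 \left(-2 + 4\right)\right) \left(5 - \left(1 + 3 \left(-2 + 4\right)\right)\right) = - 110 \left(-1 - 6\right) \left(5 - 7\right) = - 110 \left(- 7 \left(5 - 7\right)\right) = - 110 \left(\left(-7\right) \left(-2\right)\right) = \left(-110\right) 14 = -1540$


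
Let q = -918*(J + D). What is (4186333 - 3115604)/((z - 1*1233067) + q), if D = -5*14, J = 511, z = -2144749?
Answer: -1070729/3782654 ≈ -0.28306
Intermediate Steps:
D = -70
q = -404838 (q = -918*(511 - 70) = -918*441 = -404838)
(4186333 - 3115604)/((z - 1*1233067) + q) = (4186333 - 3115604)/((-2144749 - 1*1233067) - 404838) = 1070729/((-2144749 - 1233067) - 404838) = 1070729/(-3377816 - 404838) = 1070729/(-3782654) = 1070729*(-1/3782654) = -1070729/3782654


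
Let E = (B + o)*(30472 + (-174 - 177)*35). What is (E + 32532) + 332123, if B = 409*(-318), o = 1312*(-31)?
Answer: -3104774603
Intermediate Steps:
o = -40672
B = -130062
E = -3105139258 (E = (-130062 - 40672)*(30472 + (-174 - 177)*35) = -170734*(30472 - 351*35) = -170734*(30472 - 12285) = -170734*18187 = -3105139258)
(E + 32532) + 332123 = (-3105139258 + 32532) + 332123 = -3105106726 + 332123 = -3104774603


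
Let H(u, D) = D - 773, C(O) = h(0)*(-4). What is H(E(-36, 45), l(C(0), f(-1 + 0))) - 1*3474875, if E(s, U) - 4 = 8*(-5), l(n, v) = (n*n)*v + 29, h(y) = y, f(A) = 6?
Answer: -3475619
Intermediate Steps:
C(O) = 0 (C(O) = 0*(-4) = 0)
l(n, v) = 29 + v*n² (l(n, v) = n²*v + 29 = v*n² + 29 = 29 + v*n²)
E(s, U) = -36 (E(s, U) = 4 + 8*(-5) = 4 - 40 = -36)
H(u, D) = -773 + D
H(E(-36, 45), l(C(0), f(-1 + 0))) - 1*3474875 = (-773 + (29 + 6*0²)) - 1*3474875 = (-773 + (29 + 6*0)) - 3474875 = (-773 + (29 + 0)) - 3474875 = (-773 + 29) - 3474875 = -744 - 3474875 = -3475619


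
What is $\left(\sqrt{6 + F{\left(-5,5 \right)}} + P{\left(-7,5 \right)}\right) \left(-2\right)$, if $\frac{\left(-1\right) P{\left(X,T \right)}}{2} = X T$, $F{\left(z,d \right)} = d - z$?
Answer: $-148$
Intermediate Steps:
$P{\left(X,T \right)} = - 2 T X$ ($P{\left(X,T \right)} = - 2 X T = - 2 T X$)
$\left(\sqrt{6 + F{\left(-5,5 \right)}} + P{\left(-7,5 \right)}\right) \left(-2\right) = \left(\sqrt{6 + \left(5 - -5\right)} - 10 \left(-7\right)\right) \left(-2\right) = \left(\sqrt{6 + \left(5 + 5\right)} + 70\right) \left(-2\right) = \left(\sqrt{6 + 10} + 70\right) \left(-2\right) = \left(\sqrt{16} + 70\right) \left(-2\right) = \left(4 + 70\right) \left(-2\right) = 74 \left(-2\right) = -148$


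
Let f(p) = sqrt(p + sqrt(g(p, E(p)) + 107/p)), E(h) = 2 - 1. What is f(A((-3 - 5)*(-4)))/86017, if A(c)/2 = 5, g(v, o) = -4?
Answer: sqrt(1000 + 10*sqrt(670))/860170 ≈ 4.1248e-5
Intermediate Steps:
E(h) = 1
A(c) = 10 (A(c) = 2*5 = 10)
f(p) = sqrt(p + sqrt(-4 + 107/p))
f(A((-3 - 5)*(-4)))/86017 = sqrt(10 + sqrt(-4 + 107/10))/86017 = sqrt(10 + sqrt(-4 + 107*(1/10)))*(1/86017) = sqrt(10 + sqrt(-4 + 107/10))*(1/86017) = sqrt(10 + sqrt(67/10))*(1/86017) = sqrt(10 + sqrt(670)/10)*(1/86017) = sqrt(10 + sqrt(670)/10)/86017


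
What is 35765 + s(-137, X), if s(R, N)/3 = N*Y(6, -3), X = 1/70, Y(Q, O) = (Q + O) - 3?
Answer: 35765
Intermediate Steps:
Y(Q, O) = -3 + O + Q (Y(Q, O) = (O + Q) - 3 = -3 + O + Q)
X = 1/70 ≈ 0.014286
s(R, N) = 0 (s(R, N) = 3*(N*(-3 - 3 + 6)) = 3*(N*0) = 3*0 = 0)
35765 + s(-137, X) = 35765 + 0 = 35765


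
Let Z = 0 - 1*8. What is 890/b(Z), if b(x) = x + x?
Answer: -445/8 ≈ -55.625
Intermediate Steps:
Z = -8 (Z = 0 - 8 = -8)
b(x) = 2*x
890/b(Z) = 890/((2*(-8))) = 890/(-16) = 890*(-1/16) = -445/8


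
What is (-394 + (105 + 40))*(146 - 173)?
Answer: 6723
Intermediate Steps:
(-394 + (105 + 40))*(146 - 173) = (-394 + 145)*(-27) = -249*(-27) = 6723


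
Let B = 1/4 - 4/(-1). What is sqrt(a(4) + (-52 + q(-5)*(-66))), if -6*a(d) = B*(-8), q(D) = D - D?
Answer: I*sqrt(417)/3 ≈ 6.8069*I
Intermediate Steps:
q(D) = 0
B = 17/4 (B = 1*(1/4) - 4*(-1) = 1/4 + 4 = 17/4 ≈ 4.2500)
a(d) = 17/3 (a(d) = -17*(-8)/24 = -1/6*(-34) = 17/3)
sqrt(a(4) + (-52 + q(-5)*(-66))) = sqrt(17/3 + (-52 + 0*(-66))) = sqrt(17/3 + (-52 + 0)) = sqrt(17/3 - 52) = sqrt(-139/3) = I*sqrt(417)/3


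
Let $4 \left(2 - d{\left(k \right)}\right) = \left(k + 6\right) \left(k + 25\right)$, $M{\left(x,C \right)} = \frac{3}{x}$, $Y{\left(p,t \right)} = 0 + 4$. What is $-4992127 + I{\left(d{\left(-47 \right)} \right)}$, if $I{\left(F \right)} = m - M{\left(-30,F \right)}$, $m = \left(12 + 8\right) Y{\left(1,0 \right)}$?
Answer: $- \frac{49920469}{10} \approx -4.992 \cdot 10^{6}$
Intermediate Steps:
$Y{\left(p,t \right)} = 4$
$m = 80$ ($m = \left(12 + 8\right) 4 = 20 \cdot 4 = 80$)
$d{\left(k \right)} = 2 - \frac{\left(6 + k\right) \left(25 + k\right)}{4}$ ($d{\left(k \right)} = 2 - \frac{\left(k + 6\right) \left(k + 25\right)}{4} = 2 - \frac{\left(6 + k\right) \left(25 + k\right)}{4}$)
$I{\left(F \right)} = \frac{801}{10}$ ($I{\left(F \right)} = 80 - \frac{3}{-30} = 80 - 3 \left(- \frac{1}{30}\right) = 80 - - \frac{1}{10} = 80 + \frac{1}{10} = \frac{801}{10}$)
$-4992127 + I{\left(d{\left(-47 \right)} \right)} = -4992127 + \frac{801}{10} = - \frac{49920469}{10}$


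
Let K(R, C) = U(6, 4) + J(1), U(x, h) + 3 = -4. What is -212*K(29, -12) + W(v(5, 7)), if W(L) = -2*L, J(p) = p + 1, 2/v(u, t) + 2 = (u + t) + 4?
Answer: 7418/7 ≈ 1059.7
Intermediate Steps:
v(u, t) = 2/(2 + t + u) (v(u, t) = 2/(-2 + ((u + t) + 4)) = 2/(-2 + ((t + u) + 4)) = 2/(-2 + (4 + t + u)) = 2/(2 + t + u))
J(p) = 1 + p
U(x, h) = -7 (U(x, h) = -3 - 4 = -7)
K(R, C) = -5 (K(R, C) = -7 + (1 + 1) = -7 + 2 = -5)
-212*K(29, -12) + W(v(5, 7)) = -212*(-5) - 4/(2 + 7 + 5) = 1060 - 4/14 = 1060 - 2*1/7 = 1060 - 2/7 = 7418/7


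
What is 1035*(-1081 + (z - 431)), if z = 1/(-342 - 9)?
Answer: -61031995/39 ≈ -1.5649e+6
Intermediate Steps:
z = -1/351 (z = 1/(-351) = -1/351 ≈ -0.0028490)
1035*(-1081 + (z - 431)) = 1035*(-1081 + (-1/351 - 431)) = 1035*(-1081 - 151282/351) = 1035*(-530713/351) = -61031995/39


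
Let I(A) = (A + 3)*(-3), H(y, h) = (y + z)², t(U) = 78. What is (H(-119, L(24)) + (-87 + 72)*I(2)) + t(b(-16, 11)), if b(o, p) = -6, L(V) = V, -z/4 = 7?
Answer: 21912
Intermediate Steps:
z = -28 (z = -4*7 = -28)
H(y, h) = (-28 + y)² (H(y, h) = (y - 28)² = (-28 + y)²)
I(A) = -9 - 3*A (I(A) = (3 + A)*(-3) = -9 - 3*A)
(H(-119, L(24)) + (-87 + 72)*I(2)) + t(b(-16, 11)) = ((-28 - 119)² + (-87 + 72)*(-9 - 3*2)) + 78 = ((-147)² - 15*(-9 - 6)) + 78 = (21609 - 15*(-15)) + 78 = (21609 + 225) + 78 = 21834 + 78 = 21912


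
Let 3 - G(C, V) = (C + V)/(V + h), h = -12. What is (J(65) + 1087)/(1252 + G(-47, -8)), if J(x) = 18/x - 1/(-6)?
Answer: 848206/976755 ≈ 0.86839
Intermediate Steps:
G(C, V) = 3 - (C + V)/(-12 + V) (G(C, V) = 3 - (C + V)/(V - 12) = 3 - (C + V)/(-12 + V))
J(x) = ⅙ + 18/x (J(x) = 18/x - 1*(-⅙) = 18/x + ⅙ = ⅙ + 18/x)
(J(65) + 1087)/(1252 + G(-47, -8)) = ((⅙)*(108 + 65)/65 + 1087)/(1252 + (-36 - 1*(-47) + 2*(-8))/(-12 - 8)) = ((⅙)*(1/65)*173 + 1087)/(1252 + (-36 + 47 - 16)/(-20)) = (173/390 + 1087)/(1252 - 1/20*(-5)) = 424103/(390*(1252 + ¼)) = 424103/(390*(5009/4)) = (424103/390)*(4/5009) = 848206/976755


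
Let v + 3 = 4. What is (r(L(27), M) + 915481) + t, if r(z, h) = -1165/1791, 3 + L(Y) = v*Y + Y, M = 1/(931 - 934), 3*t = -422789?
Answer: 1387220273/1791 ≈ 7.7455e+5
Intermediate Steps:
v = 1 (v = -3 + 4 = 1)
t = -422789/3 (t = (⅓)*(-422789) = -422789/3 ≈ -1.4093e+5)
M = -⅓ (M = 1/(-3) = -⅓ ≈ -0.33333)
L(Y) = -3 + 2*Y (L(Y) = -3 + (1*Y + Y) = -3 + (Y + Y) = -3 + 2*Y)
r(z, h) = -1165/1791 (r(z, h) = -1165*1/1791 = -1165/1791)
(r(L(27), M) + 915481) + t = (-1165/1791 + 915481) - 422789/3 = 1639625306/1791 - 422789/3 = 1387220273/1791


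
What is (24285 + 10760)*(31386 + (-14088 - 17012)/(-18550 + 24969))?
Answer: 7059311793530/6419 ≈ 1.0998e+9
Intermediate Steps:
(24285 + 10760)*(31386 + (-14088 - 17012)/(-18550 + 24969)) = 35045*(31386 - 31100/6419) = 35045*(201435634/6419) = 7059311793530/6419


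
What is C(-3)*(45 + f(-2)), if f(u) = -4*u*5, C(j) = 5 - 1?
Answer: 340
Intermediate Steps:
C(j) = 4
f(u) = -20*u
C(-3)*(45 + f(-2)) = 4*(45 - 20*(-2)) = 4*(45 + 40) = 4*85 = 340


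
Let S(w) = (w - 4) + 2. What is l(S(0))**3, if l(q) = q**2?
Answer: 64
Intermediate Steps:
S(w) = -2 + w (S(w) = (-4 + w) + 2 = -2 + w)
l(S(0))**3 = ((-2 + 0)**2)**3 = ((-2)**2)**3 = 4**3 = 64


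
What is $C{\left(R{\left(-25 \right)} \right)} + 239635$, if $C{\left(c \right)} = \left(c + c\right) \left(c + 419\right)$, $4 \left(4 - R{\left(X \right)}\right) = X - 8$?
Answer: $\frac{2001605}{8} \approx 2.502 \cdot 10^{5}$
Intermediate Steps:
$R{\left(X \right)} = 6 - \frac{X}{4}$ ($R{\left(X \right)} = 4 - \frac{X - 8}{4} = 4 - \frac{-8 + X}{4} = 4 - \left(-2 + \frac{X}{4}\right) = 6 - \frac{X}{4}$)
$C{\left(c \right)} = 2 c \left(419 + c\right)$
$C{\left(R{\left(-25 \right)} \right)} + 239635 = 2 \left(6 - - \frac{25}{4}\right) \left(419 + \left(6 - - \frac{25}{4}\right)\right) + 239635 = 2 \left(6 + \frac{25}{4}\right) \left(419 + \left(6 + \frac{25}{4}\right)\right) + 239635 = 2 \cdot \frac{49}{4} \left(419 + \frac{49}{4}\right) + 239635 = 2 \cdot \frac{49}{4} \cdot \frac{1725}{4} + 239635 = \frac{84525}{8} + 239635 = \frac{2001605}{8}$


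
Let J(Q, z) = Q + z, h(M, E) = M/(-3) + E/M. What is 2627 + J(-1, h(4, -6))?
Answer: 15739/6 ≈ 2623.2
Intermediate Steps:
h(M, E) = -M/3 + E/M (h(M, E) = M*(-⅓) + E/M = -M/3 + E/M)
2627 + J(-1, h(4, -6)) = 2627 + (-1 + (-⅓*4 - 6/4)) = 2627 + (-1 + (-4/3 - 6*¼)) = 2627 + (-1 + (-4/3 - 3/2)) = 2627 + (-1 - 17/6) = 2627 - 23/6 = 15739/6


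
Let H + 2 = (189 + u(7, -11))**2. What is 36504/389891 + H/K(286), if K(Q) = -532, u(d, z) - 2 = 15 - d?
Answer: -2202839083/29631716 ≈ -74.341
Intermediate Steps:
u(d, z) = 17 - d (u(d, z) = 2 + (15 - d) = 17 - d)
H = 39599 (H = -2 + (189 + (17 - 1*7))**2 = -2 + (189 + (17 - 7))**2 = -2 + (189 + 10)**2 = -2 + 199**2 = -2 + 39601 = 39599)
36504/389891 + H/K(286) = 36504/389891 + 39599/(-532) = 36504*(1/389891) + 39599*(-1/532) = 36504/389891 - 5657/76 = -2202839083/29631716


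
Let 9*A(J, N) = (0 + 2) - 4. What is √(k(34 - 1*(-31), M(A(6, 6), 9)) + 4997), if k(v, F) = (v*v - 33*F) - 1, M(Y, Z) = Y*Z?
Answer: √9287 ≈ 96.369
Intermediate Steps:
A(J, N) = -2/9 (A(J, N) = ((0 + 2) - 4)/9 = (2 - 4)/9 = (⅑)*(-2) = -2/9)
k(v, F) = -1 + v² - 33*F (k(v, F) = (v² - 33*F) - 1 = -1 + v² - 33*F)
√(k(34 - 1*(-31), M(A(6, 6), 9)) + 4997) = √((-1 + (34 - 1*(-31))² - (-22)*9/3) + 4997) = √((-1 + (34 + 31)² - 33*(-2)) + 4997) = √((-1 + 65² + 66) + 4997) = √((-1 + 4225 + 66) + 4997) = √(4290 + 4997) = √9287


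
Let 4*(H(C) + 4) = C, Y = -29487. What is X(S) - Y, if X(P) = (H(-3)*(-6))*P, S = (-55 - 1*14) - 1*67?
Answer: 25611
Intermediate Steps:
H(C) = -4 + C/4
S = -136 (S = (-55 - 14) - 67 = -69 - 67 = -136)
X(P) = 57*P/2 (X(P) = ((-4 + (¼)*(-3))*(-6))*P = ((-4 - ¾)*(-6))*P = (-19/4*(-6))*P = 57*P/2)
X(S) - Y = (57/2)*(-136) - 1*(-29487) = -3876 + 29487 = 25611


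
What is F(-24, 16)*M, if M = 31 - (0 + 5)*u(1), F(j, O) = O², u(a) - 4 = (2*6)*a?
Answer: -12544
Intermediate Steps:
u(a) = 4 + 12*a (u(a) = 4 + (2*6)*a = 4 + 12*a)
M = -49 (M = 31 - (0 + 5)*(4 + 12*1) = 31 - 5*(4 + 12) = 31 - 5*16 = 31 - 1*80 = 31 - 80 = -49)
F(-24, 16)*M = 16²*(-49) = 256*(-49) = -12544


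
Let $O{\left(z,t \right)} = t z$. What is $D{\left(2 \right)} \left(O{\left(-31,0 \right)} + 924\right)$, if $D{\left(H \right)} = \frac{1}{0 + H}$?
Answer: $462$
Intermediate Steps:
$D{\left(H \right)} = \frac{1}{H}$
$D{\left(2 \right)} \left(O{\left(-31,0 \right)} + 924\right) = \frac{0 \left(-31\right) + 924}{2} = \frac{0 + 924}{2} = \frac{1}{2} \cdot 924 = 462$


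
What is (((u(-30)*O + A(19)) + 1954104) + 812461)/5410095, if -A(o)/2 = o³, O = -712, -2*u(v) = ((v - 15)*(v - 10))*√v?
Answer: 2752847/5410095 + 42720*I*√30/360673 ≈ 0.50883 + 0.64875*I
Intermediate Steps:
u(v) = -√v*(-15 + v)*(-10 + v)/2 (u(v) = -(v - 15)*(v - 10)*√v/2 = -(-15 + v)*(-10 + v)*√v/2 = -√v*(-15 + v)*(-10 + v)/2)
A(o) = -2*o³
(((u(-30)*O + A(19)) + 1954104) + 812461)/5410095 = ((((√(-30)*(-150 - 1*(-30)² + 25*(-30))/2)*(-712) - 2*19³) + 1954104) + 812461)/5410095 = (((((I*√30)*(-150 - 1*900 - 750)/2)*(-712) - 2*6859) + 1954104) + 812461)*(1/5410095) = (((((I*√30)*(-150 - 900 - 750)/2)*(-712) - 13718) + 1954104) + 812461)*(1/5410095) = (((((½)*(I*√30)*(-1800))*(-712) - 13718) + 1954104) + 812461)*(1/5410095) = (((-900*I*√30*(-712) - 13718) + 1954104) + 812461)*(1/5410095) = (((640800*I*√30 - 13718) + 1954104) + 812461)*(1/5410095) = (((-13718 + 640800*I*√30) + 1954104) + 812461)*(1/5410095) = ((1940386 + 640800*I*√30) + 812461)*(1/5410095) = (2752847 + 640800*I*√30)*(1/5410095) = 2752847/5410095 + 42720*I*√30/360673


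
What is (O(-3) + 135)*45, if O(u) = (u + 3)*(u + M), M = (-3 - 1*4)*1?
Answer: 6075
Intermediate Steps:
M = -7 (M = (-3 - 4)*1 = -7*1 = -7)
O(u) = (-7 + u)*(3 + u) (O(u) = (u + 3)*(u - 7) = (3 + u)*(-7 + u) = (-7 + u)*(3 + u))
(O(-3) + 135)*45 = ((-21 + (-3)**2 - 4*(-3)) + 135)*45 = ((-21 + 9 + 12) + 135)*45 = (0 + 135)*45 = 135*45 = 6075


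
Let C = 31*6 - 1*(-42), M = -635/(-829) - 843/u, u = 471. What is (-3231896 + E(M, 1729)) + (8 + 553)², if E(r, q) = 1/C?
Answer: -665115899/228 ≈ -2.9172e+6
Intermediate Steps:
M = -133254/130153 (M = -635/(-829) - 843/471 = -635*(-1/829) - 843*1/471 = 635/829 - 281/157 = -133254/130153 ≈ -1.0238)
C = 228 (C = 186 + 42 = 228)
E(r, q) = 1/228
(-3231896 + E(M, 1729)) + (8 + 553)² = (-3231896 + 1/228) + (8 + 553)² = -736872287/228 + 561² = -736872287/228 + 314721 = -665115899/228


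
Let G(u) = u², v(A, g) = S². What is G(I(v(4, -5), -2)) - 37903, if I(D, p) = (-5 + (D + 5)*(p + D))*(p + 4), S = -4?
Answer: 296181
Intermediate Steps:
v(A, g) = 16 (v(A, g) = (-4)² = 16)
I(D, p) = (-5 + (5 + D)*(D + p))*(4 + p)
G(I(v(4, -5), -2)) - 37903 = (-20 + 4*16² + 5*(-2)² + 15*(-2) + 20*16 + 16*(-2)² - 2*16² + 9*16*(-2))² - 37903 = (-20 + 4*256 + 5*4 - 30 + 320 + 16*4 - 2*256 - 288)² - 37903 = (-20 + 1024 + 20 - 30 + 320 + 64 - 512 - 288)² - 37903 = 578² - 37903 = 334084 - 37903 = 296181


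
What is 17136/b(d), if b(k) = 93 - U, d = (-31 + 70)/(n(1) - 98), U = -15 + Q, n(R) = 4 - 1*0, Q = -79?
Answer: 1008/11 ≈ 91.636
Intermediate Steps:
n(R) = 4 (n(R) = 4 + 0 = 4)
U = -94 (U = -15 - 79 = -94)
d = -39/94 (d = (-31 + 70)/(4 - 98) = 39/(-94) = 39*(-1/94) = -39/94 ≈ -0.41489)
b(k) = 187 (b(k) = 93 - 1*(-94) = 93 + 94 = 187)
17136/b(d) = 17136/187 = 17136*(1/187) = 1008/11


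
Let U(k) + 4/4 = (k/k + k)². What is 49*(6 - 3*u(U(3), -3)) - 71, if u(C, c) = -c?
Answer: -218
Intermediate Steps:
U(k) = -1 + (1 + k)² (U(k) = -1 + (k/k + k)² = -1 + (1 + k)²)
49*(6 - 3*u(U(3), -3)) - 71 = 49*(6 - (-3)*(-3)) - 71 = 49*(6 - 3*3) - 71 = 49*(6 - 9) - 71 = 49*(-3) - 71 = -147 - 71 = -218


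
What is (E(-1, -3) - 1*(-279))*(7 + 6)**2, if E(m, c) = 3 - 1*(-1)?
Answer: 47827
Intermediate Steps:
E(m, c) = 4 (E(m, c) = 3 + 1 = 4)
(E(-1, -3) - 1*(-279))*(7 + 6)**2 = (4 - 1*(-279))*(7 + 6)**2 = (4 + 279)*13**2 = 283*169 = 47827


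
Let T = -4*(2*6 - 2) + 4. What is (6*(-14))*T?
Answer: 3024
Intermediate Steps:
T = -36 (T = -4*(12 - 2) + 4 = -4*10 + 4 = -40 + 4 = -36)
(6*(-14))*T = (6*(-14))*(-36) = -84*(-36) = 3024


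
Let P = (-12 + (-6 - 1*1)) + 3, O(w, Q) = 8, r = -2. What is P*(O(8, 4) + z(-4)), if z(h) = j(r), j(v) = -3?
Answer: -80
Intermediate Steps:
z(h) = -3
P = -16 (P = (-12 + (-6 - 1)) + 3 = (-12 - 7) + 3 = -19 + 3 = -16)
P*(O(8, 4) + z(-4)) = -16*(8 - 3) = -16*5 = -80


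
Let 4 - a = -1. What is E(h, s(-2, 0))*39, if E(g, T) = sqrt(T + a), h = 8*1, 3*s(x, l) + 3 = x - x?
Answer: 78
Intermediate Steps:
a = 5 (a = 4 - 1*(-1) = 4 + 1 = 5)
s(x, l) = -1 (s(x, l) = -1 + (x - x)/3 = -1 + (1/3)*0 = -1 + 0 = -1)
h = 8
E(g, T) = sqrt(5 + T) (E(g, T) = sqrt(T + 5) = sqrt(5 + T))
E(h, s(-2, 0))*39 = sqrt(5 - 1)*39 = sqrt(4)*39 = 2*39 = 78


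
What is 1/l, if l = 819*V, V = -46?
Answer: -1/37674 ≈ -2.6544e-5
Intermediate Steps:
l = -37674 (l = 819*(-46) = -37674)
1/l = 1/(-37674) = -1/37674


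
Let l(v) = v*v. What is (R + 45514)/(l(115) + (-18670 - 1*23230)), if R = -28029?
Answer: -3497/5735 ≈ -0.60976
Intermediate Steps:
l(v) = v²
(R + 45514)/(l(115) + (-18670 - 1*23230)) = (-28029 + 45514)/(115² + (-18670 - 1*23230)) = 17485/(13225 + (-18670 - 23230)) = 17485/(13225 - 41900) = 17485/(-28675) = 17485*(-1/28675) = -3497/5735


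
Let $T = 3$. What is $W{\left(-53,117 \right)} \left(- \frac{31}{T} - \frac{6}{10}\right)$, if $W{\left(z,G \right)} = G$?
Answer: $- \frac{6396}{5} \approx -1279.2$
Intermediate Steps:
$W{\left(-53,117 \right)} \left(- \frac{31}{T} - \frac{6}{10}\right) = 117 \left(- \frac{31}{3} - \frac{6}{10}\right) = 117 \left(\left(-31\right) \frac{1}{3} - \frac{3}{5}\right) = 117 \left(- \frac{31}{3} - \frac{3}{5}\right) = 117 \left(- \frac{164}{15}\right) = - \frac{6396}{5}$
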